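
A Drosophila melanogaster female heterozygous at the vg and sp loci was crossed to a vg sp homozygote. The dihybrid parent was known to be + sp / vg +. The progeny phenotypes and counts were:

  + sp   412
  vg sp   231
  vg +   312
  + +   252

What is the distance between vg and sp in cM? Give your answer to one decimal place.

The recombinant classes are + + and vg sp: 252 + 231 = 483.
Recombination frequency = 483/1207 = 0.4002 ≈ 40.0%, i.e. 40.0 cM.

40.0 cM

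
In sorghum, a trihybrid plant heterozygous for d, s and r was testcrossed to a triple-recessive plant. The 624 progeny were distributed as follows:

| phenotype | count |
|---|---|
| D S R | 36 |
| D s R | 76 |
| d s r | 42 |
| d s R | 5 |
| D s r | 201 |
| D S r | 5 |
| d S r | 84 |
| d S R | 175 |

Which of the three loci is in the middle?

s

The two most frequent reciprocal classes, d S R and D s r, are the parental types, so the F1 was d S R / D s r.
The two rarest classes, d s R and D S r, are the double crossovers. Comparing them with the parentals, only the s allele has switched, so s is the middle locus and the order is r – s – d.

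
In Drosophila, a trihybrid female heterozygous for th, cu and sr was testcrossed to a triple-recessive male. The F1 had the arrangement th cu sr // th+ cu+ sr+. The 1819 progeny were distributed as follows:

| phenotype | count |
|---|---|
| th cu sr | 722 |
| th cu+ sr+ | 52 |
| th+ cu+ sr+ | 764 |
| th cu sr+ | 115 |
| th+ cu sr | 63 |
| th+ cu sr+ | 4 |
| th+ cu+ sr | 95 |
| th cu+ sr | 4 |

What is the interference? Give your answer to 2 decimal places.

The two rarest classes, th cu+ sr and th+ cu sr+, are the double crossovers. Comparing them with the parentals, only the cu allele has switched, so cu is the middle locus and the order is th – cu – sr.
th–cu: (115 + 8)/1819 = 0.0676; cu–sr: (210 + 8)/1819 = 0.1198.
Expected DCO frequency = 0.0676 × 0.1198 ≈ 0.00810; observed = 8/1819 ≈ 0.00440.
Coefficient of coincidence = 0.00440/0.00810 ≈ 0.54; interference = 1 − 0.54 = 0.46.

0.46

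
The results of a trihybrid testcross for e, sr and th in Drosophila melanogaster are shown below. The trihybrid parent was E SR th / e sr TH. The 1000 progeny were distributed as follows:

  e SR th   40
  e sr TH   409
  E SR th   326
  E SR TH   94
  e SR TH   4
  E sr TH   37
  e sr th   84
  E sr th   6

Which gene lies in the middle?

The two rarest classes, E sr th and e SR TH, are the double crossovers. Comparing them with the parentals, only the sr allele has switched, so sr is the middle locus and the order is th – sr – e.

sr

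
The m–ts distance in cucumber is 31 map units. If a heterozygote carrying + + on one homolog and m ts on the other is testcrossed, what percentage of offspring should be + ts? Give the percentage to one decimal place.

15.5%

A map distance of 31 map units corresponds to a recombination frequency of 0.310.
The F1 is + + / m ts, so + ts is a recombinant gamete class with expected frequency r/2 = 0.310/2 = 0.1550.
That is 0.1550 = 15.5% of the progeny.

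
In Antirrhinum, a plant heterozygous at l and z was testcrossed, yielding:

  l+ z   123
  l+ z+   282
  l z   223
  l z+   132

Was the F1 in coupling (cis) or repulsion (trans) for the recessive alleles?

The two most frequent classes are l+ z+ (282) and l z (223); these are the parental (non-recombinant) types.
So the F1 carried l+ z+ on one chromosome and l z on the other — the recessive alleles are on the same chromosome (cis / coupling).

cis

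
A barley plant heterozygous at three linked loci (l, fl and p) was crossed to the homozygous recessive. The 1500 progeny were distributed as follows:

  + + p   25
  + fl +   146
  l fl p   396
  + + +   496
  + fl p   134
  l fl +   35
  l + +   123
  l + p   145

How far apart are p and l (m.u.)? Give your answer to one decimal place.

The two most frequent reciprocal classes, l fl p and + + +, are the parental types, so the F1 was l fl p / + + +.
The two rarest classes, l fl + and + + p, are the double crossovers. Comparing them with the parentals, only the p allele has switched, so p is the middle locus and the order is fl – p – l.
Crossovers in the p–l interval produce the single-crossover classes + fl p and l + + (134 + 123 = 257) plus the double crossovers (60).
RF(p–l) = (257 + 60) / 1500 = 317/1500 = 0.2113 → 21.1 m.u.

21.1 m.u.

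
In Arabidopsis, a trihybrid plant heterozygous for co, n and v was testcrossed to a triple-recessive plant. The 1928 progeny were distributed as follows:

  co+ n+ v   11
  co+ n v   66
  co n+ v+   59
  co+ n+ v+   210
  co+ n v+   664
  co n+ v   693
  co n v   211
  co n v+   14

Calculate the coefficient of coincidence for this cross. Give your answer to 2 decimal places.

0.72

The two most frequent reciprocal classes, co+ n v+ and co n+ v, are the parental types, so the F1 was co+ n v+ / co n+ v.
The two rarest classes, co n v+ and co+ n+ v, are the double crossovers. Comparing them with the parentals, only the co allele has switched, so co is the middle locus and the order is n – co – v.
n–co: (421 + 25)/1928 = 0.2313; co–v: (125 + 25)/1928 = 0.0778.
Expected DCO frequency = 0.2313 × 0.0778 ≈ 0.01800; observed = 25/1928 ≈ 0.01297.
Coefficient of coincidence = 0.01297/0.01800 ≈ 0.72.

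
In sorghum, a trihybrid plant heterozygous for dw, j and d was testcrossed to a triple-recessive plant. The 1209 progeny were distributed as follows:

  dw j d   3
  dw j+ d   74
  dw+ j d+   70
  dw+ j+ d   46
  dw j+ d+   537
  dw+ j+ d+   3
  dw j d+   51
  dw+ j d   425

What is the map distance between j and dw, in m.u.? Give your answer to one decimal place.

The two most frequent reciprocal classes, dw j+ d+ and dw+ j d, are the parental types, so the F1 was dw j+ d+ / dw+ j d.
The two rarest classes, dw+ j+ d+ and dw j d, are the double crossovers. Comparing them with the parentals, only the dw allele has switched, so dw is the middle locus and the order is j – dw – d.
Crossovers in the j–dw interval produce the single-crossover classes dw j d+ and dw+ j+ d (51 + 46 = 97) plus the double crossovers (6).
RF(j–dw) = (97 + 6) / 1209 = 103/1209 = 0.0852 → 8.5 m.u.

8.5 m.u.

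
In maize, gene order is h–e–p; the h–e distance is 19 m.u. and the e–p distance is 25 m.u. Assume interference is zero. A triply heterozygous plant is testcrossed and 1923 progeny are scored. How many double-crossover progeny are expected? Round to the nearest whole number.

Map distances give recombination frequencies of 0.190 and 0.250 for the two intervals.
With no interference, expected double-crossover frequency = 0.190 × 0.250 = 0.04750.
Expected number = 0.04750 × 1923 = 91.34 ≈ 91.

91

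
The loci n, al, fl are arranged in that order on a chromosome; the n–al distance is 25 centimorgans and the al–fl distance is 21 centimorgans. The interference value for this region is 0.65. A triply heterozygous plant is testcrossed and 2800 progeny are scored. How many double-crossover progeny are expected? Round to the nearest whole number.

Map distances give recombination frequencies of 0.250 and 0.210 for the two intervals.
With interference 0.65 (so coincidence = 0.35), expected double-crossover frequency = 0.250 × 0.210 × 0.35 = 0.01837.
Expected number = 0.01837 × 2800 = 51.45 ≈ 51.

51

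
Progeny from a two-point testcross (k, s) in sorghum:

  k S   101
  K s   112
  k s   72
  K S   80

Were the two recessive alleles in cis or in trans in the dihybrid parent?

The two most frequent classes are K s (112) and k S (101); these are the parental (non-recombinant) types.
So the F1 carried K s on one chromosome and k S on the other — the recessive alleles are on opposite chromosomes (trans / repulsion).

trans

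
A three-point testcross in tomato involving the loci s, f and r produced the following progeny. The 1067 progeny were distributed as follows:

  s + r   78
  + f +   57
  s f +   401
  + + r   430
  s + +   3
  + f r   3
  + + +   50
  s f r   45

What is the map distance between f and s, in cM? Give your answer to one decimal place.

13.2 cM

The two most frequent reciprocal classes, + + r and s f +, are the parental types, so the F1 was + + r / s f +.
The two rarest classes, + f r and s + +, are the double crossovers. Comparing them with the parentals, only the f allele has switched, so f is the middle locus and the order is r – f – s.
Crossovers in the f–s interval produce the single-crossover classes s + r and + f + (78 + 57 = 135) plus the double crossovers (6).
RF(f–s) = (135 + 6) / 1067 = 141/1067 = 0.1321 → 13.2 cM.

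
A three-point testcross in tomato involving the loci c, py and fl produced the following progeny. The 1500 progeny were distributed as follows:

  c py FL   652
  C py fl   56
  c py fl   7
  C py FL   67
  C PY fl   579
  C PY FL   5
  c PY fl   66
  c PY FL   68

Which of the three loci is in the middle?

fl

The two most frequent reciprocal classes, c py FL and C PY fl, are the parental types, so the F1 was c py FL / C PY fl.
The two rarest classes, c py fl and C PY FL, are the double crossovers. Comparing them with the parentals, only the fl allele has switched, so fl is the middle locus and the order is c – fl – py.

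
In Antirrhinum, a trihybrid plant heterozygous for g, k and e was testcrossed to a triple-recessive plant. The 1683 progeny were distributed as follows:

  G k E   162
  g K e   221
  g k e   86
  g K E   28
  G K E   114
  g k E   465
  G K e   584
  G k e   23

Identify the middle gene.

k

The two most frequent reciprocal classes, G K e and g k E, are the parental types, so the F1 was G K e / g k E.
The two rarest classes, G k e and g K E, are the double crossovers. Comparing them with the parentals, only the k allele has switched, so k is the middle locus and the order is g – k – e.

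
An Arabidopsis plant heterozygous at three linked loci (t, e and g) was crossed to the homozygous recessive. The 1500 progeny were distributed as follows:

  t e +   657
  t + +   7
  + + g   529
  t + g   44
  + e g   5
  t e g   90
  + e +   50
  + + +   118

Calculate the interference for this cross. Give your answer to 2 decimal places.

0.23

The two most frequent reciprocal classes, + + g and t e +, are the parental types, so the F1 was + + g / t e +.
The two rarest classes, + e g and t + +, are the double crossovers. Comparing them with the parentals, only the e allele has switched, so e is the middle locus and the order is t – e – g.
t–e: (94 + 12)/1500 = 0.0707; e–g: (208 + 12)/1500 = 0.1467.
Expected DCO frequency = 0.0707 × 0.1467 ≈ 0.01037; observed = 12/1500 ≈ 0.00800.
Coefficient of coincidence = 0.00800/0.01037 ≈ 0.77; interference = 1 − 0.77 = 0.23.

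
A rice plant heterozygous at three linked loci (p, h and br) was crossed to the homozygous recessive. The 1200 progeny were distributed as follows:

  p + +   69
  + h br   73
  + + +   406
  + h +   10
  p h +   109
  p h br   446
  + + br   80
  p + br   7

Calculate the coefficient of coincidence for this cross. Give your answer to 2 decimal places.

The two most frequent reciprocal classes, p h br and + + +, are the parental types, so the F1 was p h br / + + +.
The two rarest classes, p + br and + h +, are the double crossovers. Comparing them with the parentals, only the h allele has switched, so h is the middle locus and the order is br – h – p.
br–h: (189 + 17)/1200 = 0.1717; h–p: (142 + 17)/1200 = 0.1325.
Expected DCO frequency = 0.1717 × 0.1325 ≈ 0.02275; observed = 17/1200 ≈ 0.01417.
Coefficient of coincidence = 0.01417/0.02275 ≈ 0.62.

0.62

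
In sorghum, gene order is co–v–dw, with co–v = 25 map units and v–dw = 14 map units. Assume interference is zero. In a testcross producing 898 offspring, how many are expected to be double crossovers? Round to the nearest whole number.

Map distances give recombination frequencies of 0.250 and 0.140 for the two intervals.
With no interference, expected double-crossover frequency = 0.250 × 0.140 = 0.03500.
Expected number = 0.03500 × 898 = 31.43 ≈ 31.

31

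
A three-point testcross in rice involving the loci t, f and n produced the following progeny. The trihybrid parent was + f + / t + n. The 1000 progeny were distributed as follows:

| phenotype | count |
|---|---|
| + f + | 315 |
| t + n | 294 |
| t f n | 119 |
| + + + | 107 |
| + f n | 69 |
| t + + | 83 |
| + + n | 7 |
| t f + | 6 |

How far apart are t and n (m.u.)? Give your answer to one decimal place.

The two rarest classes, t f + and + + n, are the double crossovers. Comparing them with the parentals, only the t allele has switched, so t is the middle locus and the order is f – t – n.
Crossovers in the t–n interval produce the single-crossover classes + f n and t + + (69 + 83 = 152) plus the double crossovers (13).
RF(t–n) = (152 + 13) / 1000 = 165/1000 = 0.1650 → 16.5 m.u.

16.5 m.u.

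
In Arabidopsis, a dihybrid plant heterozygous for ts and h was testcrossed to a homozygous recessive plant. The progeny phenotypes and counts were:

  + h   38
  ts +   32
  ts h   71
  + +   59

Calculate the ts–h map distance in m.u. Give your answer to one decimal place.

35.0 m.u.

The two most frequent classes, + + (59) and ts h (71), are the parental types, so the F1 was + + / ts h.
The recombinant classes are + h and ts +: 38 + 32 = 70.
Recombination frequency = 70/200 = 0.3500 ≈ 35.0%, i.e. 35.0 m.u.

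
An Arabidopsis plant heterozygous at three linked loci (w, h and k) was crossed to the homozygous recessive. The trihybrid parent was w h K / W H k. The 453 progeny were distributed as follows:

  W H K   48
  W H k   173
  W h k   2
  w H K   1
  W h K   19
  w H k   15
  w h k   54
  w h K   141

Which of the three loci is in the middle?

The two rarest classes, w H K and W h k, are the double crossovers. Comparing them with the parentals, only the h allele has switched, so h is the middle locus and the order is k – h – w.

h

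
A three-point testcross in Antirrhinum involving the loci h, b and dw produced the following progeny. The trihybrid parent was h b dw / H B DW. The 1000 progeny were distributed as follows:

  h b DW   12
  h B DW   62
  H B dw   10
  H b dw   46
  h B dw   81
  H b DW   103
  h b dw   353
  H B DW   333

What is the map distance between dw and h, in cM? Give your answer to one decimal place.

The two rarest classes, h b DW and H B dw, are the double crossovers. Comparing them with the parentals, only the dw allele has switched, so dw is the middle locus and the order is b – dw – h.
Crossovers in the dw–h interval produce the single-crossover classes H b dw and h B DW (46 + 62 = 108) plus the double crossovers (22).
RF(dw–h) = (108 + 22) / 1000 = 130/1000 = 0.1300 → 13.0 cM.

13.0 cM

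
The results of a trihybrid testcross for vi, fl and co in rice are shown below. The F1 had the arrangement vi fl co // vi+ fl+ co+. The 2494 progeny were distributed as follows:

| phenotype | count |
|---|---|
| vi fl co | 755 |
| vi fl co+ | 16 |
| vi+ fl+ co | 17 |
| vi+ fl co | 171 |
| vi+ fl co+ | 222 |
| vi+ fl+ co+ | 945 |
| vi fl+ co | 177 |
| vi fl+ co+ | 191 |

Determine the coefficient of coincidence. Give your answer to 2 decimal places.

0.48

The two rarest classes, vi fl co+ and vi+ fl+ co, are the double crossovers. Comparing them with the parentals, only the co allele has switched, so co is the middle locus and the order is fl – co – vi.
fl–co: (399 + 33)/2494 = 0.1732; co–vi: (362 + 33)/2494 = 0.1584.
Expected DCO frequency = 0.1732 × 0.1584 ≈ 0.02743; observed = 33/2494 ≈ 0.01323.
Coefficient of coincidence = 0.01323/0.02743 ≈ 0.48.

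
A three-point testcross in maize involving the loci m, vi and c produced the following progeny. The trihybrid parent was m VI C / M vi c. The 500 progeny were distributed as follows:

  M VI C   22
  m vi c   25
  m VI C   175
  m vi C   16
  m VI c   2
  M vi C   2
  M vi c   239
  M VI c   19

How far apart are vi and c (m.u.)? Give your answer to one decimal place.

The two rarest classes, m VI c and M vi C, are the double crossovers. Comparing them with the parentals, only the c allele has switched, so c is the middle locus and the order is vi – c – m.
Crossovers in the vi–c interval produce the single-crossover classes m vi C and M VI c (16 + 19 = 35) plus the double crossovers (4).
RF(vi–c) = (35 + 4) / 500 = 39/500 = 0.0780 → 7.8 m.u.

7.8 m.u.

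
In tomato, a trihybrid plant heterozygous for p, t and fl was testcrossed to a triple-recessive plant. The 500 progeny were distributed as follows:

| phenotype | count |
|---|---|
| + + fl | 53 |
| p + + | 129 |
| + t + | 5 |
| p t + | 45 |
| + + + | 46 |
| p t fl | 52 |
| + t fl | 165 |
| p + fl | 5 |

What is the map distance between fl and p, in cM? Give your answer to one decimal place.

21.6 cM

The two most frequent reciprocal classes, p + + and + t fl, are the parental types, so the F1 was p + + / + t fl.
The two rarest classes, p + fl and + t +, are the double crossovers. Comparing them with the parentals, only the fl allele has switched, so fl is the middle locus and the order is p – fl – t.
Crossovers in the p–fl interval produce the single-crossover classes + + + and p t fl (46 + 52 = 98) plus the double crossovers (10).
RF(p–fl) = (98 + 10) / 500 = 108/500 = 0.2160 → 21.6 cM.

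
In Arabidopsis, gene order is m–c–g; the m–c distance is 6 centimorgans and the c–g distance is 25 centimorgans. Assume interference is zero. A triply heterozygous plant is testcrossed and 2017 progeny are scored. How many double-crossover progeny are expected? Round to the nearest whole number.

30

Map distances give recombination frequencies of 0.060 and 0.250 for the two intervals.
With no interference, expected double-crossover frequency = 0.060 × 0.250 = 0.01500.
Expected number = 0.01500 × 2017 = 30.25 ≈ 30.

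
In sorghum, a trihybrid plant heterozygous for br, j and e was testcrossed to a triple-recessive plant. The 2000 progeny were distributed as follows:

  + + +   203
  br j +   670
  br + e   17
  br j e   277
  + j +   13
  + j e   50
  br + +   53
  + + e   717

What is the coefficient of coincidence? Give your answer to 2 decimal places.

The two most frequent reciprocal classes, br j + and + + e, are the parental types, so the F1 was br j + / + + e.
The two rarest classes, + j + and br + e, are the double crossovers. Comparing them with the parentals, only the br allele has switched, so br is the middle locus and the order is e – br – j.
e–br: (480 + 30)/2000 = 0.2550; br–j: (103 + 30)/2000 = 0.0665.
Expected DCO frequency = 0.2550 × 0.0665 ≈ 0.01696; observed = 30/2000 ≈ 0.01500.
Coefficient of coincidence = 0.01500/0.01696 ≈ 0.88.

0.88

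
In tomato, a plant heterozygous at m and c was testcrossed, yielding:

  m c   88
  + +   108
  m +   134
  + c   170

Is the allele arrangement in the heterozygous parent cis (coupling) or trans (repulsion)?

The two most frequent classes are + c (170) and m + (134); these are the parental (non-recombinant) types.
So the F1 carried + c on one chromosome and m + on the other — the recessive alleles are on opposite chromosomes (trans / repulsion).

trans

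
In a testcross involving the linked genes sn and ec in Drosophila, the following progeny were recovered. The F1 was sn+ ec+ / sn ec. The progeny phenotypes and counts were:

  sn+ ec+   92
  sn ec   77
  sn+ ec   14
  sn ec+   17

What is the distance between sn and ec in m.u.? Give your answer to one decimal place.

The recombinant classes are sn+ ec and sn ec+: 14 + 17 = 31.
Recombination frequency = 31/200 = 0.1550 ≈ 15.5%, i.e. 15.5 m.u.

15.5 m.u.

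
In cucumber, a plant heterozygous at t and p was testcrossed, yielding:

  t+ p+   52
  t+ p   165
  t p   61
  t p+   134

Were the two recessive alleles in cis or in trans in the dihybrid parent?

trans

The two most frequent classes are t+ p (165) and t p+ (134); these are the parental (non-recombinant) types.
So the F1 carried t+ p on one chromosome and t p+ on the other — the recessive alleles are on opposite chromosomes (trans / repulsion).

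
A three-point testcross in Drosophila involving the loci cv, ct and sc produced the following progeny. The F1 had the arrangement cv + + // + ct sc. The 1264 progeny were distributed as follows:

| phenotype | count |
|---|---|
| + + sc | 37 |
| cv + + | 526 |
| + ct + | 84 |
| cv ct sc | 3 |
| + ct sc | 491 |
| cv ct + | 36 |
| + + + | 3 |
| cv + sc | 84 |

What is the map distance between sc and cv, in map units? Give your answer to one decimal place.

13.8 map units

The two rarest classes, + + + and cv ct sc, are the double crossovers. Comparing them with the parentals, only the cv allele has switched, so cv is the middle locus and the order is sc – cv – ct.
Crossovers in the sc–cv interval produce the single-crossover classes cv + sc and + ct + (84 + 84 = 168) plus the double crossovers (6).
RF(sc–cv) = (168 + 6) / 1264 = 174/1264 = 0.1377 → 13.8 map units.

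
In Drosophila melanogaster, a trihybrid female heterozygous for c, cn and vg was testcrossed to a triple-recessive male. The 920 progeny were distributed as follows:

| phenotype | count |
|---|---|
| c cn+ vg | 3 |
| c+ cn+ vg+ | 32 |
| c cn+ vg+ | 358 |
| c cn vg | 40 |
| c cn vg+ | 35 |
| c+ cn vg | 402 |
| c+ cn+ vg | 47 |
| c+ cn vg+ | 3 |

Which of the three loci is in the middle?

The two most frequent reciprocal classes, c+ cn vg and c cn+ vg+, are the parental types, so the F1 was c+ cn vg / c cn+ vg+.
The two rarest classes, c+ cn vg+ and c cn+ vg, are the double crossovers. Comparing them with the parentals, only the vg allele has switched, so vg is the middle locus and the order is c – vg – cn.

vg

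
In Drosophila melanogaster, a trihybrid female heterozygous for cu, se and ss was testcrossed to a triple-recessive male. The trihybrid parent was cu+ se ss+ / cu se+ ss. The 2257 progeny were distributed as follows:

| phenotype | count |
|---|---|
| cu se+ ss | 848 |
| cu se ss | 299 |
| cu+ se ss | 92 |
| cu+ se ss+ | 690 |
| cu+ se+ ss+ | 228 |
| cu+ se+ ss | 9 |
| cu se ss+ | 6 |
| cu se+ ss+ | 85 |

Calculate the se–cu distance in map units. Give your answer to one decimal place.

24.0 map units

The two rarest classes, cu se ss+ and cu+ se+ ss, are the double crossovers. Comparing them with the parentals, only the cu allele has switched, so cu is the middle locus and the order is ss – cu – se.
Crossovers in the cu–se interval produce the single-crossover classes cu+ se+ ss+ and cu se ss (228 + 299 = 527) plus the double crossovers (15).
RF(cu–se) = (527 + 15) / 2257 = 542/2257 = 0.2401 → 24.0 map units.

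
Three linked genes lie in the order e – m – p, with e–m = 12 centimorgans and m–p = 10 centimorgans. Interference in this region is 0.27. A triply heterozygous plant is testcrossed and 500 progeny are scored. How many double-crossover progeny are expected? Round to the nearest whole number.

4

Map distances give recombination frequencies of 0.120 and 0.100 for the two intervals.
With interference 0.27 (so coincidence = 0.73), expected double-crossover frequency = 0.120 × 0.100 × 0.73 = 0.00876.
Expected number = 0.00876 × 500 = 4.38 ≈ 4.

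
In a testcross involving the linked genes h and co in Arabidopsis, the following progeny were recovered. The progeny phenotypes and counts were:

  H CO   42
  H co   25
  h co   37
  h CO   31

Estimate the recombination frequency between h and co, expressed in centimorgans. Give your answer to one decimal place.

The two most frequent classes, H CO (42) and h co (37), are the parental types, so the F1 was H CO / h co.
The recombinant classes are H co and h CO: 25 + 31 = 56.
Recombination frequency = 56/135 = 0.4148 ≈ 41.5%, i.e. 41.5 centimorgans.

41.5 centimorgans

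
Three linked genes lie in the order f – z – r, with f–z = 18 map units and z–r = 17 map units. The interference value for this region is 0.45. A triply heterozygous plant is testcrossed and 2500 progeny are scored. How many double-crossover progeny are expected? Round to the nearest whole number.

Map distances give recombination frequencies of 0.180 and 0.170 for the two intervals.
With interference 0.45 (so coincidence = 0.55), expected double-crossover frequency = 0.180 × 0.170 × 0.55 = 0.01683.
Expected number = 0.01683 × 2500 = 42.08 ≈ 42.

42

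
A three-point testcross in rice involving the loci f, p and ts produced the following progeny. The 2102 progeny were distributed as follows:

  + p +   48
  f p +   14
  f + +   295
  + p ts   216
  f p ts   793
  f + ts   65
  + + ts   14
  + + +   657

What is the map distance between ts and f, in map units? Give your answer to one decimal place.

The two most frequent reciprocal classes, f p ts and + + +, are the parental types, so the F1 was f p ts / + + +.
The two rarest classes, f p + and + + ts, are the double crossovers. Comparing them with the parentals, only the ts allele has switched, so ts is the middle locus and the order is f – ts – p.
Crossovers in the f–ts interval produce the single-crossover classes + p ts and f + + (216 + 295 = 511) plus the double crossovers (28).
RF(f–ts) = (511 + 28) / 2102 = 539/2102 = 0.2564 → 25.6 map units.

25.6 map units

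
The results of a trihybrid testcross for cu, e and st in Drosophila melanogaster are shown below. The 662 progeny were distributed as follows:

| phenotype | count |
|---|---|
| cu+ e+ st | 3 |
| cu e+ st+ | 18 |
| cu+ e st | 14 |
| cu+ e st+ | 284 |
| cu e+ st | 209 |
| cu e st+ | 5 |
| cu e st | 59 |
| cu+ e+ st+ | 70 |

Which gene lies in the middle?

cu

The two most frequent reciprocal classes, cu e+ st and cu+ e st+, are the parental types, so the F1 was cu e+ st / cu+ e st+.
The two rarest classes, cu+ e+ st and cu e st+, are the double crossovers. Comparing them with the parentals, only the cu allele has switched, so cu is the middle locus and the order is st – cu – e.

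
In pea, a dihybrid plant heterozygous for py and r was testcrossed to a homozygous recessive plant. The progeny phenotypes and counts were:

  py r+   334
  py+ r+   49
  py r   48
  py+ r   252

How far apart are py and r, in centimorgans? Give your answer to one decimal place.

14.2 centimorgans

The two most frequent classes, py+ r (252) and py r+ (334), are the parental types, so the F1 was py+ r / py r+.
The recombinant classes are py+ r+ and py r: 49 + 48 = 97.
Recombination frequency = 97/683 = 0.1420 ≈ 14.2%, i.e. 14.2 centimorgans.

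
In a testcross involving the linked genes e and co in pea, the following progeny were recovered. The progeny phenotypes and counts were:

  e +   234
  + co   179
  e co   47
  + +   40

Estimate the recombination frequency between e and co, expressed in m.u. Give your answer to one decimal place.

The two most frequent classes, + co (179) and e + (234), are the parental types, so the F1 was + co / e +.
The recombinant classes are + + and e co: 40 + 47 = 87.
Recombination frequency = 87/500 = 0.1740 ≈ 17.4%, i.e. 17.4 m.u.

17.4 m.u.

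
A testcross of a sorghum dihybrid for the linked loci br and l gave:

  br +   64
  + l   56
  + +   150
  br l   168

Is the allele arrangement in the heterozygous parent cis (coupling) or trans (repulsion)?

The two most frequent classes are + + (150) and br l (168); these are the parental (non-recombinant) types.
So the F1 carried + + on one chromosome and br l on the other — the recessive alleles are on the same chromosome (cis / coupling).

cis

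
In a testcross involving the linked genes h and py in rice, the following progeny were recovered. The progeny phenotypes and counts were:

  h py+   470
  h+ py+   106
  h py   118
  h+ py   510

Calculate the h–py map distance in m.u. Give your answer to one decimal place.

18.6 m.u.

The two most frequent classes, h+ py (510) and h py+ (470), are the parental types, so the F1 was h+ py / h py+.
The recombinant classes are h+ py+ and h py: 106 + 118 = 224.
Recombination frequency = 224/1204 = 0.1860 ≈ 18.6%, i.e. 18.6 m.u.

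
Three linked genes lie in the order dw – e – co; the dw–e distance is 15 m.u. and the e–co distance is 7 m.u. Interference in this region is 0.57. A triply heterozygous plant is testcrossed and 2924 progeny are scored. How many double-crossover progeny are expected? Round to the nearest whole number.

13

Map distances give recombination frequencies of 0.150 and 0.070 for the two intervals.
With interference 0.57 (so coincidence = 0.43), expected double-crossover frequency = 0.150 × 0.070 × 0.43 = 0.00452.
Expected number = 0.00452 × 2924 = 13.20 ≈ 13.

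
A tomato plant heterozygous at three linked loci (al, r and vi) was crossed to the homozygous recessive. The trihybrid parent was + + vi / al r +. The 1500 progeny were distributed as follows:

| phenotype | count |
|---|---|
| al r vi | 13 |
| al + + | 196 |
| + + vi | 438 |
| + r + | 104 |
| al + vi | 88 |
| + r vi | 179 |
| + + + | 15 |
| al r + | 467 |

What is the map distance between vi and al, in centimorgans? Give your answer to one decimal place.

The two rarest classes, + + + and al r vi, are the double crossovers. Comparing them with the parentals, only the vi allele has switched, so vi is the middle locus and the order is al – vi – r.
Crossovers in the al–vi interval produce the single-crossover classes al + vi and + r + (88 + 104 = 192) plus the double crossovers (28).
RF(al–vi) = (192 + 28) / 1500 = 220/1500 = 0.1467 → 14.7 centimorgans.

14.7 centimorgans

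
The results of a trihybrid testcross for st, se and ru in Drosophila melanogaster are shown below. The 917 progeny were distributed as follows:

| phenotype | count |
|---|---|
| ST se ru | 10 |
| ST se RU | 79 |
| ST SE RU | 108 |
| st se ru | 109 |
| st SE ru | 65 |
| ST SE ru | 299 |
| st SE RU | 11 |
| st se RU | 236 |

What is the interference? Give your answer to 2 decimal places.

The two most frequent reciprocal classes, st se RU and ST SE ru, are the parental types, so the F1 was st se RU / ST SE ru.
The two rarest classes, st SE RU and ST se ru, are the double crossovers. Comparing them with the parentals, only the se allele has switched, so se is the middle locus and the order is st – se – ru.
st–se: (144 + 21)/917 = 0.1799; se–ru: (217 + 21)/917 = 0.2595.
Expected DCO frequency = 0.1799 × 0.2595 ≈ 0.04668; observed = 21/917 ≈ 0.02290.
Coefficient of coincidence = 0.02290/0.04668 ≈ 0.49; interference = 1 − 0.49 = 0.51.

0.51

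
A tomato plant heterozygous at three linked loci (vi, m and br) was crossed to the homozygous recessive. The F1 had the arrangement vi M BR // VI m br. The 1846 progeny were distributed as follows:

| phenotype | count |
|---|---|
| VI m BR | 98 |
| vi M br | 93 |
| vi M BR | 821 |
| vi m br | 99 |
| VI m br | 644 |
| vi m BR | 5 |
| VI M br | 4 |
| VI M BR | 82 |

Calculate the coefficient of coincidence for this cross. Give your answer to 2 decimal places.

0.44

The two rarest classes, vi m BR and VI M br, are the double crossovers. Comparing them with the parentals, only the m allele has switched, so m is the middle locus and the order is br – m – vi.
br–m: (191 + 9)/1846 = 0.1083; m–vi: (181 + 9)/1846 = 0.1029.
Expected DCO frequency = 0.1083 × 0.1029 ≈ 0.01114; observed = 9/1846 ≈ 0.00488.
Coefficient of coincidence = 0.00488/0.01114 ≈ 0.44.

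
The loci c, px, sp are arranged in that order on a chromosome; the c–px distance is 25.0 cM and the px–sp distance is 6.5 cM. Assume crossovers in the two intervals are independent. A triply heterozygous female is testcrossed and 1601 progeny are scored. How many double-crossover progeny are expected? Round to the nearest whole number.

Map distances give recombination frequencies of 0.250 and 0.065 for the two intervals.
With no interference, expected double-crossover frequency = 0.250 × 0.065 = 0.01625.
Expected number = 0.01625 × 1601 = 26.02 ≈ 26.

26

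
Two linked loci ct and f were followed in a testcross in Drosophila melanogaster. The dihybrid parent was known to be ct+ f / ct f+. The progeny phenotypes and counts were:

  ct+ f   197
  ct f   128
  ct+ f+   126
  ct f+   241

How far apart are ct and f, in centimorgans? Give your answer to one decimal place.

36.7 centimorgans

The recombinant classes are ct+ f+ and ct f: 126 + 128 = 254.
Recombination frequency = 254/692 = 0.3671 ≈ 36.7%, i.e. 36.7 centimorgans.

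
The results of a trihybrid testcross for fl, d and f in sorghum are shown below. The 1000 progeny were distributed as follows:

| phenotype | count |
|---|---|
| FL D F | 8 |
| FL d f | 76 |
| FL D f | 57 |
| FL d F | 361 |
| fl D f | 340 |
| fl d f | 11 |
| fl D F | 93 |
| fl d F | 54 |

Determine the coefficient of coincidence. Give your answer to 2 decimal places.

0.78

The two most frequent reciprocal classes, FL d F and fl D f, are the parental types, so the F1 was FL d F / fl D f.
The two rarest classes, FL D F and fl d f, are the double crossovers. Comparing them with the parentals, only the d allele has switched, so d is the middle locus and the order is f – d – fl.
f–d: (169 + 19)/1000 = 0.1880; d–fl: (111 + 19)/1000 = 0.1300.
Expected DCO frequency = 0.1880 × 0.1300 ≈ 0.02444; observed = 19/1000 ≈ 0.01900.
Coefficient of coincidence = 0.01900/0.02444 ≈ 0.78.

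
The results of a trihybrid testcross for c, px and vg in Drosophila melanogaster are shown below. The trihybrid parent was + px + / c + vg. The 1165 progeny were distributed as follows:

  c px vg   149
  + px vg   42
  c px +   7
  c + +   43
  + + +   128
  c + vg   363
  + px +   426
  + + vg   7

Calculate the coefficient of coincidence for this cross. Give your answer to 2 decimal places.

0.57

The two rarest classes, c px + and + + vg, are the double crossovers. Comparing them with the parentals, only the c allele has switched, so c is the middle locus and the order is vg – c – px.
vg–c: (85 + 14)/1165 = 0.0850; c–px: (277 + 14)/1165 = 0.2498.
Expected DCO frequency = 0.0850 × 0.2498 ≈ 0.02123; observed = 14/1165 ≈ 0.01202.
Coefficient of coincidence = 0.01202/0.02123 ≈ 0.57.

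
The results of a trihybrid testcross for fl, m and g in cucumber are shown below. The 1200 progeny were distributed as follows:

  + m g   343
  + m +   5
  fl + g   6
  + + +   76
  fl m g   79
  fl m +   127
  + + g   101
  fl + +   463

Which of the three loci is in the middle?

g

The two most frequent reciprocal classes, fl + + and + m g, are the parental types, so the F1 was fl + + / + m g.
The two rarest classes, fl + g and + m +, are the double crossovers. Comparing them with the parentals, only the g allele has switched, so g is the middle locus and the order is m – g – fl.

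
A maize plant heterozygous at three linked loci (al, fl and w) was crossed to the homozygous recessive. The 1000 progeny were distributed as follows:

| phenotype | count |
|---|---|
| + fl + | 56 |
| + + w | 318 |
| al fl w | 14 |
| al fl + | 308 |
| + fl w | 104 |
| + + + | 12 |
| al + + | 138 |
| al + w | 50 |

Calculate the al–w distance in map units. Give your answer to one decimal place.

The two most frequent reciprocal classes, al fl + and + + w, are the parental types, so the F1 was al fl + / + + w.
The two rarest classes, al fl w and + + +, are the double crossovers. Comparing them with the parentals, only the w allele has switched, so w is the middle locus and the order is fl – w – al.
Crossovers in the w–al interval produce the single-crossover classes + fl + and al + w (56 + 50 = 106) plus the double crossovers (26).
RF(w–al) = (106 + 26) / 1000 = 132/1000 = 0.1320 → 13.2 map units.

13.2 map units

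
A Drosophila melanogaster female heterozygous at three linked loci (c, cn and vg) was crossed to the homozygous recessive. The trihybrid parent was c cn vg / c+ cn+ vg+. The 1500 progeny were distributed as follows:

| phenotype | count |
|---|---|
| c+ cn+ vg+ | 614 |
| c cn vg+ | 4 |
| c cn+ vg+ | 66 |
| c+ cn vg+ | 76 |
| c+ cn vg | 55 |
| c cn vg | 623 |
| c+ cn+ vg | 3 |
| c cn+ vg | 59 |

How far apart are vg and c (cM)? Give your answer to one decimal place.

The two rarest classes, c cn vg+ and c+ cn+ vg, are the double crossovers. Comparing them with the parentals, only the vg allele has switched, so vg is the middle locus and the order is c – vg – cn.
Crossovers in the c–vg interval produce the single-crossover classes c+ cn vg and c cn+ vg+ (55 + 66 = 121) plus the double crossovers (7).
RF(c–vg) = (121 + 7) / 1500 = 128/1500 = 0.0853 → 8.5 cM.

8.5 cM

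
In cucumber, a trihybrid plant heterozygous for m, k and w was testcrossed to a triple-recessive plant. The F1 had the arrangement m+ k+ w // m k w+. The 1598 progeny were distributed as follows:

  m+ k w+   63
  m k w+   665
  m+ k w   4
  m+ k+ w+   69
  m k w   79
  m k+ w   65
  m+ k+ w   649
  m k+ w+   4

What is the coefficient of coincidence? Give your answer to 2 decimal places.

0.60

The two rarest classes, m+ k w and m k+ w+, are the double crossovers. Comparing them with the parentals, only the k allele has switched, so k is the middle locus and the order is w – k – m.
w–k: (148 + 8)/1598 = 0.0976; k–m: (128 + 8)/1598 = 0.0851.
Expected DCO frequency = 0.0976 × 0.0851 ≈ 0.00831; observed = 8/1598 ≈ 0.00501.
Coefficient of coincidence = 0.00501/0.00831 ≈ 0.60.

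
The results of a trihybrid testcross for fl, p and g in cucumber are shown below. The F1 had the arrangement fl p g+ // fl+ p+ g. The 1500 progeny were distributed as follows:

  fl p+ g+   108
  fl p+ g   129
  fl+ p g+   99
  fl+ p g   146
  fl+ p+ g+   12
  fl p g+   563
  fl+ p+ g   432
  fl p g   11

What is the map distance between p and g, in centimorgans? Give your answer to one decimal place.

18.5 centimorgans

The two rarest classes, fl p g and fl+ p+ g+, are the double crossovers. Comparing them with the parentals, only the g allele has switched, so g is the middle locus and the order is p – g – fl.
Crossovers in the p–g interval produce the single-crossover classes fl p+ g+ and fl+ p g (108 + 146 = 254) plus the double crossovers (23).
RF(p–g) = (254 + 23) / 1500 = 277/1500 = 0.1847 → 18.5 centimorgans.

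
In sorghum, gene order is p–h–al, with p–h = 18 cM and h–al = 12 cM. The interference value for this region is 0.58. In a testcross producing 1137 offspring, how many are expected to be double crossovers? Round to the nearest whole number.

10

Map distances give recombination frequencies of 0.180 and 0.120 for the two intervals.
With interference 0.58 (so coincidence = 0.42), expected double-crossover frequency = 0.180 × 0.120 × 0.42 = 0.00907.
Expected number = 0.00907 × 1137 = 10.31 ≈ 10.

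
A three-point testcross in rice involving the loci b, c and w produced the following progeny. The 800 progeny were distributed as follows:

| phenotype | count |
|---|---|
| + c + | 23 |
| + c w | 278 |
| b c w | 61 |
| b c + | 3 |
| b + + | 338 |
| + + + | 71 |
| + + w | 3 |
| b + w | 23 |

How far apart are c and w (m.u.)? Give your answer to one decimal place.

The two most frequent reciprocal classes, b + + and + c w, are the parental types, so the F1 was b + + / + c w.
The two rarest classes, b c + and + + w, are the double crossovers. Comparing them with the parentals, only the c allele has switched, so c is the middle locus and the order is b – c – w.
Crossovers in the c–w interval produce the single-crossover classes b + w and + c + (23 + 23 = 46) plus the double crossovers (6).
RF(c–w) = (46 + 6) / 800 = 52/800 = 0.0650 → 6.5 m.u.

6.5 m.u.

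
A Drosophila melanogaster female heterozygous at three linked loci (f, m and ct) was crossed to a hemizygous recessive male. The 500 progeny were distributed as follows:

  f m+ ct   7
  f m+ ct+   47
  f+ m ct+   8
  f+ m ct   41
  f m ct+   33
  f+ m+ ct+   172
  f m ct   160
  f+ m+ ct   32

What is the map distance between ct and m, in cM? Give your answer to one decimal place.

16.0 cM

The two most frequent reciprocal classes, f+ m+ ct+ and f m ct, are the parental types, so the F1 was f+ m+ ct+ / f m ct.
The two rarest classes, f+ m ct+ and f m+ ct, are the double crossovers. Comparing them with the parentals, only the m allele has switched, so m is the middle locus and the order is ct – m – f.
Crossovers in the ct–m interval produce the single-crossover classes f+ m+ ct and f m ct+ (32 + 33 = 65) plus the double crossovers (15).
RF(ct–m) = (65 + 15) / 500 = 80/500 = 0.1600 → 16.0 cM.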